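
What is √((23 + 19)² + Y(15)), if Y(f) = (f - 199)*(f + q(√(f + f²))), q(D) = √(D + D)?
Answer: 2*√(-249 - 92*√2*15^(¼)) ≈ 44.947*I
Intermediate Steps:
q(D) = √2*√D (q(D) = √(2*D) = √2*√D)
Y(f) = (-199 + f)*(f + √2*(f + f²)^(¼)) (Y(f) = (f - 199)*(f + √2*√(√(f + f²))) = (-199 + f)*(f + √2*(f + f²)^(¼)))
√((23 + 19)² + Y(15)) = √((23 + 19)² + (15² - 199*15 - 199*√2*(15*(1 + 15))^(¼) + 15*√2*(15*(1 + 15))^(¼))) = √(42² + (225 - 2985 - 199*√2*(15*16)^(¼) + 15*√2*(15*16)^(¼))) = √(1764 + (225 - 2985 - 199*√2*240^(¼) + 15*√2*240^(¼))) = √(1764 + (225 - 2985 - 199*√2*2*15^(¼) + 15*√2*(2*15^(¼)))) = √(1764 + (225 - 2985 - 398*√2*15^(¼) + 30*√2*15^(¼))) = √(1764 + (-2760 - 368*√2*15^(¼))) = √(-996 - 368*√2*15^(¼))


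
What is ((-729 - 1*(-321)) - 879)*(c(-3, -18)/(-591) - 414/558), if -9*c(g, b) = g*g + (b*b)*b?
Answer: 14435850/6107 ≈ 2363.8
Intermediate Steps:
c(g, b) = -b**3/9 - g**2/9 (c(g, b) = -(g*g + (b*b)*b)/9 = -(g**2 + b**2*b)/9 = -(g**2 + b**3)/9 = -(b**3 + g**2)/9 = -b**3/9 - g**2/9)
((-729 - 1*(-321)) - 879)*(c(-3, -18)/(-591) - 414/558) = ((-729 - 1*(-321)) - 879)*((-1/9*(-18)**3 - 1/9*(-3)**2)/(-591) - 414/558) = ((-729 + 321) - 879)*((-1/9*(-5832) - 1/9*9)*(-1/591) - 414*1/558) = (-408 - 879)*((648 - 1)*(-1/591) - 23/31) = -1287*(647*(-1/591) - 23/31) = -1287*(-647/591 - 23/31) = -1287*(-33650/18321) = 14435850/6107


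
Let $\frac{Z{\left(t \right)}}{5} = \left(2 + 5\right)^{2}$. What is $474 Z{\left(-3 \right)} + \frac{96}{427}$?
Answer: $\frac{49587606}{427} \approx 1.1613 \cdot 10^{5}$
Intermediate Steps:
$Z{\left(t \right)} = 245$ ($Z{\left(t \right)} = 5 \left(2 + 5\right)^{2} = 5 \cdot 7^{2} = 5 \cdot 49 = 245$)
$474 Z{\left(-3 \right)} + \frac{96}{427} = 474 \cdot 245 + \frac{96}{427} = 116130 + 96 \cdot \frac{1}{427} = 116130 + \frac{96}{427} = \frac{49587606}{427}$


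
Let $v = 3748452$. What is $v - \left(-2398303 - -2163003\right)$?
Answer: $3983752$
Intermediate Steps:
$v - \left(-2398303 - -2163003\right) = 3748452 - \left(-2398303 - -2163003\right) = 3748452 - \left(-2398303 + 2163003\right) = 3748452 - -235300 = 3748452 + 235300 = 3983752$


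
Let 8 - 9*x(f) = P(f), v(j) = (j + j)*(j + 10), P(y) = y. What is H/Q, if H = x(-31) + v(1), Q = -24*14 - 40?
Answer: -79/1128 ≈ -0.070035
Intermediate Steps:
Q = -376 (Q = -336 - 40 = -376)
v(j) = 2*j*(10 + j) (v(j) = (2*j)*(10 + j) = 2*j*(10 + j))
x(f) = 8/9 - f/9
H = 79/3 (H = (8/9 - ⅑*(-31)) + 2*1*(10 + 1) = (8/9 + 31/9) + 2*1*11 = 13/3 + 22 = 79/3 ≈ 26.333)
H/Q = (79/3)/(-376) = (79/3)*(-1/376) = -79/1128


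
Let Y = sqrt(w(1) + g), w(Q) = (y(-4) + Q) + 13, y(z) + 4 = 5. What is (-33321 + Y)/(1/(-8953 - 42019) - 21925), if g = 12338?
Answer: 566146004/372520367 - 50972*sqrt(12353)/1117561101 ≈ 1.5147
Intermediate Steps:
y(z) = 1 (y(z) = -4 + 5 = 1)
w(Q) = 14 + Q (w(Q) = (1 + Q) + 13 = 14 + Q)
Y = sqrt(12353) (Y = sqrt((14 + 1) + 12338) = sqrt(15 + 12338) = sqrt(12353) ≈ 111.14)
(-33321 + Y)/(1/(-8953 - 42019) - 21925) = (-33321 + sqrt(12353))/(1/(-8953 - 42019) - 21925) = (-33321 + sqrt(12353))/(1/(-50972) - 21925) = (-33321 + sqrt(12353))/(-1/50972 - 21925) = (-33321 + sqrt(12353))/(-1117561101/50972) = (-33321 + sqrt(12353))*(-50972/1117561101) = 566146004/372520367 - 50972*sqrt(12353)/1117561101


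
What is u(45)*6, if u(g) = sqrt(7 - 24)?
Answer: 6*I*sqrt(17) ≈ 24.739*I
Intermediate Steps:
u(g) = I*sqrt(17) (u(g) = sqrt(-17) = I*sqrt(17))
u(45)*6 = (I*sqrt(17))*6 = 6*I*sqrt(17)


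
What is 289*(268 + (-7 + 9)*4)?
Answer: 79764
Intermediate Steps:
289*(268 + (-7 + 9)*4) = 289*(268 + 2*4) = 289*(268 + 8) = 289*276 = 79764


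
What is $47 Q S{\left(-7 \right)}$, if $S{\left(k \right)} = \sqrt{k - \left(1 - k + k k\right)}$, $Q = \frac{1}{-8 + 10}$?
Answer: $188 i \approx 188.0 i$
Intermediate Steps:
$Q = \frac{1}{2} \approx 0.5$
$S{\left(k \right)} = \sqrt{-1 - k^{2} + 2 k}$ ($S{\left(k \right)} = \sqrt{k - \left(1 + k^{2} - k\right)} = \sqrt{-1 - k^{2} + 2 k}$)
$47 Q S{\left(-7 \right)} = 47 \cdot \frac{1}{2} \sqrt{-1 - \left(-7\right)^{2} + 2 \left(-7\right)} = \frac{47 \sqrt{-1 - 49 - 14}}{2} = \frac{47 \sqrt{-64}}{2} = \frac{47 \cdot 8 i}{2} = 188 i$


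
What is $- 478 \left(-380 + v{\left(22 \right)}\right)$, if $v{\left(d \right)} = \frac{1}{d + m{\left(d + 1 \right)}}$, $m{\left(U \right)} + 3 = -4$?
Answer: $\frac{2724122}{15} \approx 1.8161 \cdot 10^{5}$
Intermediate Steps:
$m{\left(U \right)} = -7$ ($m{\left(U \right)} = -3 - 4 = -7$)
$v{\left(d \right)} = \frac{1}{-7 + d}$ ($v{\left(d \right)} = \frac{1}{d - 7} = \frac{1}{-7 + d}$)
$- 478 \left(-380 + v{\left(22 \right)}\right) = - 478 \left(-380 + \frac{1}{-7 + 22}\right) = - 478 \left(-380 + \frac{1}{15}\right) = \left(-478\right) \left(- \frac{5699}{15}\right) = \frac{2724122}{15}$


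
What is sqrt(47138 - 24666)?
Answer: 106*sqrt(2) ≈ 149.91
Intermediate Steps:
sqrt(47138 - 24666) = sqrt(22472) = 106*sqrt(2)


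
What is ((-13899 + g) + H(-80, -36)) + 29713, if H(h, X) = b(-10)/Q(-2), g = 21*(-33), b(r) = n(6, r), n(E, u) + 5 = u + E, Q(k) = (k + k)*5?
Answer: 302429/20 ≈ 15121.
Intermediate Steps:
Q(k) = 10*k (Q(k) = (2*k)*5 = 10*k)
n(E, u) = -5 + E + u (n(E, u) = -5 + (u + E) = -5 + (E + u) = -5 + E + u)
b(r) = 1 + r (b(r) = -5 + 6 + r = 1 + r)
g = -693
H(h, X) = 9/20 (H(h, X) = (1 - 10)/((10*(-2))) = -9/(-20) = -9*(-1/20) = 9/20)
((-13899 + g) + H(-80, -36)) + 29713 = ((-13899 - 693) + 9/20) + 29713 = (-14592 + 9/20) + 29713 = -291831/20 + 29713 = 302429/20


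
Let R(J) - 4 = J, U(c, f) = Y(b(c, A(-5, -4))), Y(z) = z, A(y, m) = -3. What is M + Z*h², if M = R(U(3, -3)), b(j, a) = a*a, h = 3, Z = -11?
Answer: -86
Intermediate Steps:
b(j, a) = a²
U(c, f) = 9 (U(c, f) = (-3)² = 9)
R(J) = 4 + J
M = 13 (M = 4 + 9 = 13)
M + Z*h² = 13 - 11*3² = 13 - 11*9 = 13 - 99 = -86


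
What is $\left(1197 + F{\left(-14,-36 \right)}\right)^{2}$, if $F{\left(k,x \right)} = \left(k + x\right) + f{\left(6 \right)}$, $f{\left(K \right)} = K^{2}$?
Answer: $1399489$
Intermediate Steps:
$F{\left(k,x \right)} = 36 + k + x$ ($F{\left(k,x \right)} = \left(k + x\right) + 6^{2} = \left(k + x\right) + 36 = 36 + k + x$)
$\left(1197 + F{\left(-14,-36 \right)}\right)^{2} = \left(1197 - 14\right)^{2} = 1183^{2} = 1399489$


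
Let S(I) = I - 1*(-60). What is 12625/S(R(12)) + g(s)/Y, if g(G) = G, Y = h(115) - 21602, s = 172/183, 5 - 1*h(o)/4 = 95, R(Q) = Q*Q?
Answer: 2818912259/45549188 ≈ 61.887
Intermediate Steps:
R(Q) = Q**2
h(o) = -360 (h(o) = 20 - 4*95 = 20 - 380 = -360)
s = 172/183 (s = 172*(1/183) = 172/183 ≈ 0.93989)
Y = -21962 (Y = -360 - 21602 = -21962)
S(I) = 60 + I (S(I) = I + 60 = 60 + I)
12625/S(R(12)) + g(s)/Y = 12625/(60 + 12**2) + (172/183)/(-21962) = 12625/(60 + 144) + (172/183)*(-1/21962) = 12625/204 - 86/2009523 = 2818912259/45549188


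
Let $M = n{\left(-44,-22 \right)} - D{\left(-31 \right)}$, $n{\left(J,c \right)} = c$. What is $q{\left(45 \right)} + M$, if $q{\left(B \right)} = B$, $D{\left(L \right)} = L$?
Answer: $54$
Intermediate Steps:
$M = 9$ ($M = -22 - -31 = -22 + 31 = 9$)
$q{\left(45 \right)} + M = 45 + 9 = 54$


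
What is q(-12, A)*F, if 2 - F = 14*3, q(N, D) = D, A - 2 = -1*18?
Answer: 640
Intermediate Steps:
A = -16 (A = 2 - 1*18 = 2 - 18 = -16)
F = -40 (F = 2 - 14*3 = 2 - 1*42 = 2 - 42 = -40)
q(-12, A)*F = -16*(-40) = 640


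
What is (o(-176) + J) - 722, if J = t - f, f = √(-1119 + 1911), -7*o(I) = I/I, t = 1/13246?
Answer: -66958523/92722 - 6*√22 ≈ -750.29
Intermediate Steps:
t = 1/13246 ≈ 7.5495e-5
o(I) = -⅐ (o(I) = -I/(7*I) = -⅐*1 = -⅐)
f = 6*√22 (f = √792 = 6*√22 ≈ 28.142)
J = 1/13246 - 6*√22 ≈ -28.142
(o(-176) + J) - 722 = (-⅐ + (1/13246 - 6*√22)) - 722 = (-13239/92722 - 6*√22) - 722 = -66958523/92722 - 6*√22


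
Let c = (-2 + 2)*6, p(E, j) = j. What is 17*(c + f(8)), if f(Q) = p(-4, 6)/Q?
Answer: 51/4 ≈ 12.750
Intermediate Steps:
f(Q) = 6/Q
c = 0 (c = 0*6 = 0)
17*(c + f(8)) = 17*(0 + 6/8) = 17*(0 + 6*(⅛)) = 17*(0 + ¾) = 17*(¾) = 51/4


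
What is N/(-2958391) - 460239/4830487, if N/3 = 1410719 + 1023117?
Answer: -36631406389845/14290469266417 ≈ -2.5633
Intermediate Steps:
N = 7301508 (N = 3*(1410719 + 1023117) = 3*2433836 = 7301508)
N/(-2958391) - 460239/4830487 = 7301508/(-2958391) - 460239/4830487 = 7301508*(-1/2958391) - 460239*1/4830487 = -7301508/2958391 - 460239/4830487 = -36631406389845/14290469266417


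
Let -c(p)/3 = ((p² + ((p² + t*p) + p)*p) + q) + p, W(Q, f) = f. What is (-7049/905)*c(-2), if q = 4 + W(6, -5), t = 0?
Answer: -63441/905 ≈ -70.101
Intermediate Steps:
q = -1 (q = 4 - 5 = -1)
c(p) = 3 - 3*p - 3*p² - 3*p*(p + p²) (c(p) = -3*(((p² + ((p² + 0*p) + p)*p) - 1) + p) = -3*(((p² + ((p² + 0) + p)*p) - 1) + p) = -3*(((p² + (p² + p)*p) - 1) + p) = -3*(((p² + (p + p²)*p) - 1) + p) = -3*(((p² + p*(p + p²)) - 1) + p) = -3*((-1 + p² + p*(p + p²)) + p) = -3*(-1 + p + p² + p*(p + p²)) = 3 - 3*p - 3*p² - 3*p*(p + p²))
(-7049/905)*c(-2) = (-7049/905)*(3 - 6*(-2)² - 3*(-2) - 3*(-2)³) = (-7049*1/905)*(3 - 6*4 + 6 - 3*(-8)) = -7049*(3 - 24 + 6 + 24)/905 = -7049/905*9 = -63441/905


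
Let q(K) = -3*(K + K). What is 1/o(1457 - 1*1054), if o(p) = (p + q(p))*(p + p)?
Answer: -1/1624090 ≈ -6.1573e-7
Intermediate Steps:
q(K) = -6*K
o(p) = -10*p² (o(p) = (p - 6*p)*(p + p) = (-5*p)*(2*p) = -10*p²)
1/o(1457 - 1*1054) = 1/(-10*(1457 - 1*1054)²) = 1/(-10*(1457 - 1054)²) = 1/(-10*403²) = 1/(-10*162409) = 1/(-1624090) = -1/1624090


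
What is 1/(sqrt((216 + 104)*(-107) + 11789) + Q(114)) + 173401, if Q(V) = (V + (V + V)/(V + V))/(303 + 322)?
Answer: 60828620653879/350797404 - 15625*I*sqrt(22451)/350797404 ≈ 1.734e+5 - 0.0066739*I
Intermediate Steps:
Q(V) = 1/625 + V/625 (Q(V) = (V + (2*V)/((2*V)))/625 = (V + (2*V)*(1/(2*V)))*(1/625) = (V + 1)*(1/625) = (1 + V)*(1/625) = 1/625 + V/625)
1/(sqrt((216 + 104)*(-107) + 11789) + Q(114)) + 173401 = 1/(sqrt((216 + 104)*(-107) + 11789) + (1/625 + (1/625)*114)) + 173401 = 1/(sqrt(320*(-107) + 11789) + (1/625 + 114/625)) + 173401 = 1/(sqrt(-34240 + 11789) + 23/125) + 173401 = 1/(sqrt(-22451) + 23/125) + 173401 = 1/(I*sqrt(22451) + 23/125) + 173401 = 1/(23/125 + I*sqrt(22451)) + 173401 = 173401 + 1/(23/125 + I*sqrt(22451))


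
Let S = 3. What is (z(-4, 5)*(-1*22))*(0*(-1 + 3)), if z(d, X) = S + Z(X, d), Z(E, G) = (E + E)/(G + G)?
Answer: 0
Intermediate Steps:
Z(E, G) = E/G (Z(E, G) = (2*E)/((2*G)) = (2*E)*(1/(2*G)) = E/G)
z(d, X) = 3 + X/d
(z(-4, 5)*(-1*22))*(0*(-1 + 3)) = ((3 + 5/(-4))*(-1*22))*(0*(-1 + 3)) = ((3 + 5*(-¼))*(-22))*(0*2) = ((3 - 5/4)*(-22))*0 = ((7/4)*(-22))*0 = -77/2*0 = 0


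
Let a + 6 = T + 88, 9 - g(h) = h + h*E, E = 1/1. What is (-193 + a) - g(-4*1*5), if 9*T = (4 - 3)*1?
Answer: -1439/9 ≈ -159.89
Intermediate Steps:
E = 1
T = ⅑ (T = ((4 - 3)*1)/9 = (1*1)/9 = (⅑)*1 = ⅑ ≈ 0.11111)
g(h) = 9 - 2*h (g(h) = 9 - (h + h*1) = 9 - (h + h) = 9 - 2*h)
a = 739/9 (a = -6 + (⅑ + 88) = -6 + 793/9 = 739/9 ≈ 82.111)
(-193 + a) - g(-4*1*5) = (-193 + 739/9) - (9 - 2*(-4*1)*5) = -998/9 - (9 - (-8)*5) = -998/9 - (9 - 2*(-20)) = -998/9 - (9 + 40) = -998/9 - 1*49 = -998/9 - 49 = -1439/9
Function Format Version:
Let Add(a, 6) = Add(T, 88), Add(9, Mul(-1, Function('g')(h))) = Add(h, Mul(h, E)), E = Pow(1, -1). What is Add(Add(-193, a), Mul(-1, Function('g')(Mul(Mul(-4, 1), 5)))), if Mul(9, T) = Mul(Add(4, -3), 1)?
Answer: Rational(-1439, 9) ≈ -159.89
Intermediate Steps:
E = 1
T = Rational(1, 9) (T = Mul(Rational(1, 9), Mul(Add(4, -3), 1)) = Mul(Rational(1, 9), Mul(1, 1)) = Mul(Rational(1, 9), 1) = Rational(1, 9) ≈ 0.11111)
Function('g')(h) = Add(9, Mul(-2, h)) (Function('g')(h) = Add(9, Mul(-1, Add(h, Mul(h, 1)))) = Add(9, Mul(-1, Add(h, h))) = Add(9, Mul(-1, Mul(2, h))) = Add(9, Mul(-2, h)))
a = Rational(739, 9) (a = Add(-6, Add(Rational(1, 9), 88)) = Add(-6, Rational(793, 9)) = Rational(739, 9) ≈ 82.111)
Add(Add(-193, a), Mul(-1, Function('g')(Mul(Mul(-4, 1), 5)))) = Add(Add(-193, Rational(739, 9)), Mul(-1, Add(9, Mul(-2, Mul(Mul(-4, 1), 5))))) = Add(Rational(-998, 9), Mul(-1, Add(9, Mul(-2, Mul(-4, 5))))) = Add(Rational(-998, 9), Mul(-1, Add(9, Mul(-2, -20)))) = Add(Rational(-998, 9), Mul(-1, Add(9, 40))) = Add(Rational(-998, 9), Mul(-1, 49)) = Add(Rational(-998, 9), -49) = Rational(-1439, 9)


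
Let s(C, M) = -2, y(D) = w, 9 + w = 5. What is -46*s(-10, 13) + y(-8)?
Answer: 88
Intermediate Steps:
w = -4 (w = -9 + 5 = -4)
y(D) = -4
-46*s(-10, 13) + y(-8) = -46*(-2) - 4 = 92 - 4 = 88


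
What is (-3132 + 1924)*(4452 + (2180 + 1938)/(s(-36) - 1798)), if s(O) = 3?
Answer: -9648564176/1795 ≈ -5.3752e+6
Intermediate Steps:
(-3132 + 1924)*(4452 + (2180 + 1938)/(s(-36) - 1798)) = (-3132 + 1924)*(4452 + (2180 + 1938)/(3 - 1798)) = -1208*(4452 + 4118/(-1795)) = -1208*(4452 + 4118*(-1/1795)) = -1208*(4452 - 4118/1795) = -1208*7987222/1795 = -9648564176/1795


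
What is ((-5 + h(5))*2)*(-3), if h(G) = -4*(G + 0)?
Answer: 150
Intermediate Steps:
h(G) = -4*G
((-5 + h(5))*2)*(-3) = ((-5 - 4*5)*2)*(-3) = ((-5 - 20)*2)*(-3) = -25*2*(-3) = -50*(-3) = 150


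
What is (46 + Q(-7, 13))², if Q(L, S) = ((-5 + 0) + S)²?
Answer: 12100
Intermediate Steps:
Q(L, S) = (-5 + S)²
(46 + Q(-7, 13))² = (46 + (-5 + 13)²)² = (46 + 8²)² = (46 + 64)² = 110² = 12100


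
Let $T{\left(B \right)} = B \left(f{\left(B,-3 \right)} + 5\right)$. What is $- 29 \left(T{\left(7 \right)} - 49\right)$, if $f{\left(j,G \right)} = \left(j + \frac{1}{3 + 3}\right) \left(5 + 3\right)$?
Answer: $- \frac{33698}{3} \approx -11233.0$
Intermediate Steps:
$f{\left(j,G \right)} = \frac{4}{3} + 8 j$ ($f{\left(j,G \right)} = \left(j + \frac{1}{6}\right) 8 = \left(\frac{1}{6} + j\right) 8 = \frac{4}{3} + 8 j$)
$T{\left(B \right)} = B \left(\frac{19}{3} + 8 B\right)$ ($T{\left(B \right)} = B \left(\left(\frac{4}{3} + 8 B\right) + 5\right) = B \left(\frac{19}{3} + 8 B\right)$)
$- 29 \left(T{\left(7 \right)} - 49\right) = - 29 \left(\frac{1}{3} \cdot 7 \left(19 + 24 \cdot 7\right) - 49\right) = - 29 \left(\frac{1}{3} \cdot 7 \left(19 + 168\right) - 49\right) = - 29 \left(\frac{1}{3} \cdot 7 \cdot 187 - 49\right) = - 29 \left(\frac{1309}{3} - 49\right) = \left(-29\right) \frac{1162}{3} = - \frac{33698}{3}$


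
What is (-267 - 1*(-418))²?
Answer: 22801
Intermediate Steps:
(-267 - 1*(-418))² = (-267 + 418)² = 151² = 22801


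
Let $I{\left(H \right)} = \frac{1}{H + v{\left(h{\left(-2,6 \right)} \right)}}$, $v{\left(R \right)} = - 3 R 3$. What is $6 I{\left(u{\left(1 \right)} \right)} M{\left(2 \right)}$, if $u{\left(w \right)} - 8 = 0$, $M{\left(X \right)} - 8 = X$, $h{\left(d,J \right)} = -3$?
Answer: $\frac{12}{7} \approx 1.7143$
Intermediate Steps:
$M{\left(X \right)} = 8 + X$
$u{\left(w \right)} = 8$ ($u{\left(w \right)} = 8 + 0 = 8$)
$v{\left(R \right)} = - 9 R$
$I{\left(H \right)} = \frac{1}{27 + H}$ ($I{\left(H \right)} = \frac{1}{H - -27} = \frac{1}{H + 27} = \frac{1}{27 + H}$)
$6 I{\left(u{\left(1 \right)} \right)} M{\left(2 \right)} = \frac{6}{27 + 8} \left(8 + 2\right) = \frac{6}{35} \cdot 10 = \frac{12}{7}$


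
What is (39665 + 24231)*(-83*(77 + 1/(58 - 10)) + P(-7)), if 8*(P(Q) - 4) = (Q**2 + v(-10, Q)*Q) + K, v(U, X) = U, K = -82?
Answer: -2447512319/6 ≈ -4.0792e+8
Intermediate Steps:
P(Q) = -25/4 - 5*Q/4 + Q**2/8 (P(Q) = 4 + ((Q**2 - 10*Q) - 82)/8 = 4 + (-82 + Q**2 - 10*Q)/8 = 4 + (-41/4 - 5*Q/4 + Q**2/8) = -25/4 - 5*Q/4 + Q**2/8)
(39665 + 24231)*(-83*(77 + 1/(58 - 10)) + P(-7)) = (39665 + 24231)*(-83*(77 + 1/(58 - 10)) + (-25/4 - 5/4*(-7) + (1/8)*(-7)**2)) = 63896*(-83*(77 + 1/48) + (-25/4 + 35/4 + (1/8)*49)) = 63896*(-83*(77 + 1/48) + (-25/4 + 35/4 + 49/8)) = 63896*(-83*3697/48 + 69/8) = 63896*(-306851/48 + 69/8) = 63896*(-306437/48) = -2447512319/6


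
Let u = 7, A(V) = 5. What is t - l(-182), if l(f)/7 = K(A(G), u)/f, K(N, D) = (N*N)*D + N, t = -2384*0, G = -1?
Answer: 90/13 ≈ 6.9231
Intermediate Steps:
t = 0
K(N, D) = N + D*N² (K(N, D) = N²*D + N = D*N² + N = N + D*N²)
l(f) = 1260/f (l(f) = 7*((5*(1 + 7*5))/f) = 7*((5*(1 + 35))/f) = 7*((5*36)/f) = 7*(180/f) = 1260/f)
t - l(-182) = 0 - 1260/(-182) = 0 - 1260*(-1)/182 = 0 - 1*(-90/13) = 0 + 90/13 = 90/13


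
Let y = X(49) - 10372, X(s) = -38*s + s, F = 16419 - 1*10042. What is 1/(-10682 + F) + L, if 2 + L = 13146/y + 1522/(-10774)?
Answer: -182003969816/56516552295 ≈ -3.2204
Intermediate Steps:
F = 6377 (F = 16419 - 10042 = 6377)
X(s) = -37*s
y = -12185 (y = -37*49 - 10372 = -1813 - 10372 = -12185)
L = -211371477/65640595 (L = -2 + (13146/(-12185) + 1522/(-10774)) = -2 + (13146*(-1/12185) + 1522*(-1/10774)) = -2 + (-13146/12185 - 761/5387) = -2 - 80090287/65640595 = -211371477/65640595 ≈ -3.2201)
1/(-10682 + F) + L = 1/(-10682 + 6377) - 211371477/65640595 = 1/(-4305) - 211371477/65640595 = -1/4305 - 211371477/65640595 = -182003969816/56516552295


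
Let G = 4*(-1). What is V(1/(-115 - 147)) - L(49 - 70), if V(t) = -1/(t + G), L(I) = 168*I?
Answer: 3701134/1049 ≈ 3528.3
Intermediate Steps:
G = -4
V(t) = -1/(-4 + t) (V(t) = -1/(t - 4) = -1/(-4 + t))
V(1/(-115 - 147)) - L(49 - 70) = -1/(-4 + 1/(-115 - 147)) - 168*(49 - 70) = -1/(-4 + 1/(-262)) - 168*(-21) = -1/(-4 - 1/262) - 1*(-3528) = -1/(-1049/262) + 3528 = -1*(-262/1049) + 3528 = 262/1049 + 3528 = 3701134/1049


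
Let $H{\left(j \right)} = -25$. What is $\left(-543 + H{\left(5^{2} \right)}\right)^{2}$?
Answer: $322624$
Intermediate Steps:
$\left(-543 + H{\left(5^{2} \right)}\right)^{2} = \left(-543 - 25\right)^{2} = \left(-568\right)^{2} = 322624$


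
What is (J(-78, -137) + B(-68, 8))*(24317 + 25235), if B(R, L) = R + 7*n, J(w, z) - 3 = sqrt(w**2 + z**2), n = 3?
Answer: -2180288 + 49552*sqrt(24853) ≈ 5.6315e+6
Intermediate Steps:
J(w, z) = 3 + sqrt(w**2 + z**2)
B(R, L) = 21 + R (B(R, L) = R + 7*3 = R + 21 = 21 + R)
(J(-78, -137) + B(-68, 8))*(24317 + 25235) = ((3 + sqrt((-78)**2 + (-137)**2)) + (21 - 68))*(24317 + 25235) = ((3 + sqrt(6084 + 18769)) - 47)*49552 = ((3 + sqrt(24853)) - 47)*49552 = (-44 + sqrt(24853))*49552 = -2180288 + 49552*sqrt(24853)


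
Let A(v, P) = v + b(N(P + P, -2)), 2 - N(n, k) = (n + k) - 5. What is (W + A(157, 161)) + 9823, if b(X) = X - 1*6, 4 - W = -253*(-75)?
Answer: -9310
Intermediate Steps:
N(n, k) = 7 - k - n (N(n, k) = 2 - ((n + k) - 5) = 2 - ((k + n) - 5) = 2 - (-5 + k + n) = 2 + (5 - k - n) = 7 - k - n)
W = -18971 (W = 4 - (-253)*(-75) = 4 - 1*18975 = 4 - 18975 = -18971)
b(X) = -6 + X (b(X) = X - 6 = -6 + X)
A(v, P) = 3 + v - 2*P (A(v, P) = v + (-6 + (7 - 1*(-2) - (P + P))) = v + (-6 + (7 + 2 - 2*P)) = v + (-6 + (9 - 2*P)) = v + (3 - 2*P) = 3 + v - 2*P)
(W + A(157, 161)) + 9823 = (-18971 + (3 + 157 - 2*161)) + 9823 = (-18971 + (3 + 157 - 322)) + 9823 = (-18971 - 162) + 9823 = -19133 + 9823 = -9310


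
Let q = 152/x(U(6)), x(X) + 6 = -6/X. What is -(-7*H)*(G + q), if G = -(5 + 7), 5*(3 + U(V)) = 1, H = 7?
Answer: -68012/27 ≈ -2519.0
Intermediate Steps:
U(V) = -14/5 (U(V) = -3 + (1/5)*1 = -3 + 1/5 = -14/5)
x(X) = -6 - 6/X
G = -12 (G = -1*12 = -12)
q = -1064/27 (q = 152/(-6 - 6/(-14/5)) = 152/(-6 - 6*(-5/14)) = 152/(-6 + 15/7) = 152/(-27/7) = 152*(-7/27) = -1064/27 ≈ -39.407)
-(-7*H)*(G + q) = -(-7*7)*(-12 - 1064/27) = -(-49)*(-1388)/27 = -1*68012/27 = -68012/27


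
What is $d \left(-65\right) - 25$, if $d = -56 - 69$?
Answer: $8100$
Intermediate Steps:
$d = -125$ ($d = -56 - 69 = -125$)
$d \left(-65\right) - 25 = \left(-125\right) \left(-65\right) - 25 = 8125 - 25 = 8100$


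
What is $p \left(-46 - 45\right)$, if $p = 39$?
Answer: $-3549$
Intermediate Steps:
$p \left(-46 - 45\right) = 39 \left(-46 - 45\right) = 39 \left(-91\right) = -3549$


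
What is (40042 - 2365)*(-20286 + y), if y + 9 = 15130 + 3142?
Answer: -76220571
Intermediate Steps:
y = 18263 (y = -9 + (15130 + 3142) = -9 + 18272 = 18263)
(40042 - 2365)*(-20286 + y) = (40042 - 2365)*(-20286 + 18263) = 37677*(-2023) = -76220571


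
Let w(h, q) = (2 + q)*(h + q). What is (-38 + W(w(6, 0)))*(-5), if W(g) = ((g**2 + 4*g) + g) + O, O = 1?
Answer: -835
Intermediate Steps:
W(g) = 1 + g**2 + 5*g (W(g) = ((g**2 + 4*g) + g) + 1 = (g**2 + 5*g) + 1 = 1 + g**2 + 5*g)
(-38 + W(w(6, 0)))*(-5) = (-38 + (1 + (0**2 + 2*6 + 2*0 + 6*0)**2 + 5*(0**2 + 2*6 + 2*0 + 6*0)))*(-5) = (-38 + (1 + (0 + 12 + 0 + 0)**2 + 5*(0 + 12 + 0 + 0)))*(-5) = (-38 + (1 + 12**2 + 5*12))*(-5) = (-38 + (1 + 144 + 60))*(-5) = (-38 + 205)*(-5) = 167*(-5) = -835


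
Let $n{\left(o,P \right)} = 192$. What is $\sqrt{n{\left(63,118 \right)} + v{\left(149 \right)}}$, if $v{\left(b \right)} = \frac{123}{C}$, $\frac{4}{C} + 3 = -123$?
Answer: $\frac{i \sqrt{14730}}{2} \approx 60.684 i$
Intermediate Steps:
$C = - \frac{2}{63}$ ($C = \frac{4}{-3 - 123} = \frac{4}{-126} = 4 \left(- \frac{1}{126}\right) = - \frac{2}{63} \approx -0.031746$)
$v{\left(b \right)} = - \frac{7749}{2}$ ($v{\left(b \right)} = \frac{123}{- \frac{2}{63}} = 123 \left(- \frac{63}{2}\right) = - \frac{7749}{2}$)
$\sqrt{n{\left(63,118 \right)} + v{\left(149 \right)}} = \sqrt{192 - \frac{7749}{2}} = \sqrt{- \frac{7365}{2}} = \frac{i \sqrt{14730}}{2}$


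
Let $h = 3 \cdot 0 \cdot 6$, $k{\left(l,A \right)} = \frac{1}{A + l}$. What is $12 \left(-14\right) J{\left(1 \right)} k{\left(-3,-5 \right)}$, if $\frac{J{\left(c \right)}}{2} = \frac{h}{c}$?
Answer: $0$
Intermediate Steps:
$h = 0$ ($h = 0 \cdot 6 = 0$)
$J{\left(c \right)} = 0$ ($J{\left(c \right)} = 2 \frac{0}{c} = 2 \cdot 0 = 0$)
$12 \left(-14\right) J{\left(1 \right)} k{\left(-3,-5 \right)} = 12 \left(-14\right) \frac{0}{-5 - 3} = - 168 \frac{0}{-8} = - 168 \cdot 0 \left(- \frac{1}{8}\right) = \left(-168\right) 0 = 0$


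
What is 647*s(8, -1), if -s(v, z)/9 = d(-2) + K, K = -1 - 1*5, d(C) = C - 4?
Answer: 69876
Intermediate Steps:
d(C) = -4 + C
K = -6 (K = -1 - 5 = -6)
s(v, z) = 108 (s(v, z) = -9*((-4 - 2) - 6) = -9*(-6 - 6) = -9*(-12) = 108)
647*s(8, -1) = 647*108 = 69876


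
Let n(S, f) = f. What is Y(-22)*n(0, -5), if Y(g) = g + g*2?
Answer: 330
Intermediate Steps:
Y(g) = 3*g (Y(g) = g + 2*g = 3*g)
Y(-22)*n(0, -5) = (3*(-22))*(-5) = -66*(-5) = 330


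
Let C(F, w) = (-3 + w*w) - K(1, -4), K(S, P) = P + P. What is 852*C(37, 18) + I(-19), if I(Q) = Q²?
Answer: 280669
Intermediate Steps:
K(S, P) = 2*P
C(F, w) = 5 + w² (C(F, w) = (-3 + w*w) - 2*(-4) = (-3 + w²) - 1*(-8) = (-3 + w²) + 8 = 5 + w²)
852*C(37, 18) + I(-19) = 852*(5 + 18²) + (-19)² = 852*(5 + 324) + 361 = 852*329 + 361 = 280308 + 361 = 280669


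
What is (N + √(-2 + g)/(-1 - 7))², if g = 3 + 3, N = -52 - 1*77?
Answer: 267289/16 ≈ 16706.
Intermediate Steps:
N = -129 (N = -52 - 77 = -129)
g = 6
(N + √(-2 + g)/(-1 - 7))² = (-129 + √(-2 + 6)/(-1 - 7))² = (-129 + √4/(-8))² = (-129 + 2*(-⅛))² = (-129 - ¼)² = (-517/4)² = 267289/16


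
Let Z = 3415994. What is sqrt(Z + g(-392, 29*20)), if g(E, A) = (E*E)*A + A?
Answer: 7*sqrt(1888606) ≈ 9619.9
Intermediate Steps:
g(E, A) = A + A*E**2 (g(E, A) = E**2*A + A = A*E**2 + A = A + A*E**2)
sqrt(Z + g(-392, 29*20)) = sqrt(3415994 + (29*20)*(1 + (-392)**2)) = sqrt(3415994 + 580*(1 + 153664)) = sqrt(3415994 + 580*153665) = sqrt(3415994 + 89125700) = sqrt(92541694) = 7*sqrt(1888606)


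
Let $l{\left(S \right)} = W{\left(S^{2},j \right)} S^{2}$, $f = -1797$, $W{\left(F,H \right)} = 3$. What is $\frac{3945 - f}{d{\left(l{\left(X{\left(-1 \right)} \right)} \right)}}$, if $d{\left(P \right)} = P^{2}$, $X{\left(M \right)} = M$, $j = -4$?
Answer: $638$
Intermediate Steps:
$l{\left(S \right)} = 3 S^{2}$
$\frac{3945 - f}{d{\left(l{\left(X{\left(-1 \right)} \right)} \right)}} = \frac{3945 - -1797}{\left(3 \left(-1\right)^{2}\right)^{2}} = \frac{3945 + 1797}{\left(3 \cdot 1\right)^{2}} = \frac{5742}{3^{2}} = \frac{5742}{9} = 5742 \cdot \frac{1}{9} = 638$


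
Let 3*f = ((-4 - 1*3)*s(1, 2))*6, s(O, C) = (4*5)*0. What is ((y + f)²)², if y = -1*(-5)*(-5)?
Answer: 390625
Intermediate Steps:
y = -25 (y = 5*(-5) = -25)
s(O, C) = 0 (s(O, C) = 20*0 = 0)
f = 0 (f = (((-4 - 1*3)*0)*6)/3 = (((-4 - 3)*0)*6)/3 = (-7*0*6)/3 = (0*6)/3 = (⅓)*0 = 0)
((y + f)²)² = ((-25 + 0)²)² = ((-25)²)² = 625² = 390625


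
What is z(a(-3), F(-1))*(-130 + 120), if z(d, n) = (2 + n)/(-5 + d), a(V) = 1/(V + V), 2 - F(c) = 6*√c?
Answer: 240/31 - 360*I/31 ≈ 7.7419 - 11.613*I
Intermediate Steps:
F(c) = 2 - 6*√c
a(V) = 1/(2*V)
z(d, n) = (2 + n)/(-5 + d)
z(a(-3), F(-1))*(-130 + 120) = ((2 + (2 - 6*I))/(-5 + (½)/(-3)))*(-130 + 120) = ((2 + (2 - 6*I))/(-5 + (½)*(-⅓)))*(-10) = ((4 - 6*I)/(-5 - ⅙))*(-10) = ((4 - 6*I)/(-31/6))*(-10) = -6*(4 - 6*I)/31*(-10) = (-24/31 + 36*I/31)*(-10) = 240/31 - 360*I/31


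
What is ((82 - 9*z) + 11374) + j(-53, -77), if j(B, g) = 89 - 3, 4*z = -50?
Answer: 23309/2 ≈ 11655.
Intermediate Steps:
z = -25/2 (z = (1/4)*(-50) = -25/2 ≈ -12.500)
j(B, g) = 86
((82 - 9*z) + 11374) + j(-53, -77) = ((82 - 9*(-25/2)) + 11374) + 86 = ((82 + 225/2) + 11374) + 86 = (389/2 + 11374) + 86 = 23137/2 + 86 = 23309/2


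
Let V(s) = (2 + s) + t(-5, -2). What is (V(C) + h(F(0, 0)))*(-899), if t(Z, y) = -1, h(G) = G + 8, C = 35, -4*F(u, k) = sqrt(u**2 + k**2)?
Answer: -39556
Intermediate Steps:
F(u, k) = -sqrt(k**2 + u**2)/4 (F(u, k) = -sqrt(u**2 + k**2)/4 = -sqrt(k**2 + u**2)/4)
h(G) = 8 + G
V(s) = 1 + s (V(s) = (2 + s) - 1 = 1 + s)
(V(C) + h(F(0, 0)))*(-899) = ((1 + 35) + (8 - sqrt(0**2 + 0**2)/4))*(-899) = (36 + (8 - sqrt(0 + 0)/4))*(-899) = (36 + (8 - sqrt(0)/4))*(-899) = (36 + (8 - 1/4*0))*(-899) = (36 + (8 + 0))*(-899) = (36 + 8)*(-899) = 44*(-899) = -39556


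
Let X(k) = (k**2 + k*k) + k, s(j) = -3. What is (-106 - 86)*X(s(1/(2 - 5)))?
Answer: -2880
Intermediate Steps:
X(k) = k + 2*k**2 (X(k) = (k**2 + k**2) + k = 2*k**2 + k = k + 2*k**2)
(-106 - 86)*X(s(1/(2 - 5))) = (-106 - 86)*(-3*(1 + 2*(-3))) = -(-576)*(1 - 6) = -(-576)*(-5) = -192*15 = -2880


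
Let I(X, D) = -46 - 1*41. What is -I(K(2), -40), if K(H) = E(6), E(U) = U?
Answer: 87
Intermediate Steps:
K(H) = 6
I(X, D) = -87 (I(X, D) = -46 - 41 = -87)
-I(K(2), -40) = -1*(-87) = 87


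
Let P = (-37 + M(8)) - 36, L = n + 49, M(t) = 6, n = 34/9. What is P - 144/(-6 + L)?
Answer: -29503/421 ≈ -70.078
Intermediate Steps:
n = 34/9 (n = 34*(1/9) = 34/9 ≈ 3.7778)
L = 475/9 (L = 34/9 + 49 = 475/9 ≈ 52.778)
P = -67 (P = (-37 + 6) - 36 = -31 - 36 = -67)
P - 144/(-6 + L) = -67 - 144/(-6 + 475/9) = -67 - 144/421/9 = -67 - 144*9/421 = -67 - 1296/421 = -29503/421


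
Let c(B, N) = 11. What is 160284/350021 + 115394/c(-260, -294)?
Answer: 40392086398/3850231 ≈ 10491.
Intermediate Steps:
160284/350021 + 115394/c(-260, -294) = 160284/350021 + 115394/11 = 40392086398/3850231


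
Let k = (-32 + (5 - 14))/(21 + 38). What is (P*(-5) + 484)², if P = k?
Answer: 827195121/3481 ≈ 2.3763e+5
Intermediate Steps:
k = -41/59 (k = (-32 - 9)/59 = -41*1/59 = -41/59 ≈ -0.69491)
P = -41/59 ≈ -0.69491
(P*(-5) + 484)² = (-41/59*(-5) + 484)² = (205/59 + 484)² = (28761/59)² = 827195121/3481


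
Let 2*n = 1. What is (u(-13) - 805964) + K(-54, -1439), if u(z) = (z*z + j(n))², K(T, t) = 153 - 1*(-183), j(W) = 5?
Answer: -775352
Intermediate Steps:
n = ½ (n = (½)*1 = ½ ≈ 0.50000)
K(T, t) = 336 (K(T, t) = 153 + 183 = 336)
u(z) = (5 + z²)² (u(z) = (z*z + 5)² = (z² + 5)² = (5 + z²)²)
(u(-13) - 805964) + K(-54, -1439) = ((5 + (-13)²)² - 805964) + 336 = ((5 + 169)² - 805964) + 336 = (174² - 805964) + 336 = (30276 - 805964) + 336 = -775688 + 336 = -775352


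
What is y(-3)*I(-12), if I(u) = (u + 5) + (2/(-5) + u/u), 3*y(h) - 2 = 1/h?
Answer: -32/9 ≈ -3.5556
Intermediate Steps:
y(h) = ⅔ + 1/(3*h)
I(u) = 28/5 + u (I(u) = (5 + u) + (2*(-⅕) + 1) = (5 + u) + (-⅖ + 1) = (5 + u) + ⅗ = 28/5 + u)
y(-3)*I(-12) = ((⅓)*(1 + 2*(-3))/(-3))*(28/5 - 12) = ((⅓)*(-⅓)*(1 - 6))*(-32/5) = ((⅓)*(-⅓)*(-5))*(-32/5) = (5/9)*(-32/5) = -32/9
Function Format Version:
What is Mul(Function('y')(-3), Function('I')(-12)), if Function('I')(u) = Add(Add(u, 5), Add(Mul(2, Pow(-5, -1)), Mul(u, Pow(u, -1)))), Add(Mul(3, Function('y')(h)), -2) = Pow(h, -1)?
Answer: Rational(-32, 9) ≈ -3.5556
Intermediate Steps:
Function('y')(h) = Add(Rational(2, 3), Mul(Rational(1, 3), Pow(h, -1)))
Function('I')(u) = Add(Rational(28, 5), u) (Function('I')(u) = Add(Add(5, u), Add(Mul(2, Rational(-1, 5)), 1)) = Add(Add(5, u), Add(Rational(-2, 5), 1)) = Add(Add(5, u), Rational(3, 5)) = Add(Rational(28, 5), u))
Mul(Function('y')(-3), Function('I')(-12)) = Mul(Mul(Rational(1, 3), Pow(-3, -1), Add(1, Mul(2, -3))), Add(Rational(28, 5), -12)) = Mul(Mul(Rational(1, 3), Rational(-1, 3), Add(1, -6)), Rational(-32, 5)) = Mul(Mul(Rational(1, 3), Rational(-1, 3), -5), Rational(-32, 5)) = Mul(Rational(5, 9), Rational(-32, 5)) = Rational(-32, 9)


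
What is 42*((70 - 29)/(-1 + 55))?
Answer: 287/9 ≈ 31.889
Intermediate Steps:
42*((70 - 29)/(-1 + 55)) = 42*(41/54) = 287/9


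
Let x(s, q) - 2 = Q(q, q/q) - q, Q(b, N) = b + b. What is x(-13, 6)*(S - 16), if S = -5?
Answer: -168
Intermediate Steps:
Q(b, N) = 2*b
x(s, q) = 2 + q (x(s, q) = 2 + (2*q - q) = 2 + q)
x(-13, 6)*(S - 16) = (2 + 6)*(-5 - 16) = 8*(-21) = -168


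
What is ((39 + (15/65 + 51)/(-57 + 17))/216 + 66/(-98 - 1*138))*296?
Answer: -4292333/138060 ≈ -31.090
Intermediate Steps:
((39 + (15/65 + 51)/(-57 + 17))/216 + 66/(-98 - 1*138))*296 = ((39 + (15*(1/65) + 51)/(-40))*(1/216) + 66/(-98 - 138))*296 = ((39 + (3/13 + 51)*(-1/40))*(1/216) + 66/(-236))*296 = ((39 + (666/13)*(-1/40))*(1/216) + 66*(-1/236))*296 = ((39 - 333/260)*(1/216) - 33/118)*296 = ((9807/260)*(1/216) - 33/118)*296 = (3269/18720 - 33/118)*296 = -116009/1104480*296 = -4292333/138060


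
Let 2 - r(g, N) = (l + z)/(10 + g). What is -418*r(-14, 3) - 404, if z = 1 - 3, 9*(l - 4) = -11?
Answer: -23783/18 ≈ -1321.3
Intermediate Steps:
l = 25/9 (l = 4 + (1/9)*(-11) = 4 - 11/9 = 25/9 ≈ 2.7778)
z = -2
r(g, N) = 2 - 7/(9*(10 + g)) (r(g, N) = 2 - (25/9 - 2)/(10 + g) = 2 - 7/(9*(10 + g)))
-418*r(-14, 3) - 404 = -418*(173 + 18*(-14))/(9*(10 - 14)) - 404 = -418*(173 - 252)/(9*(-4)) - 404 = -418*(-1)*(-79)/(9*4) - 404 = -418*79/36 - 404 = -16511/18 - 404 = -23783/18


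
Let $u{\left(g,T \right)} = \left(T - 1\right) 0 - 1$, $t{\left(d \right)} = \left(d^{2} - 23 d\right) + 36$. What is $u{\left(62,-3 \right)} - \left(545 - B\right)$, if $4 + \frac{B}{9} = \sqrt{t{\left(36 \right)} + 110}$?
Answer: $-582 + 9 \sqrt{614} \approx -358.99$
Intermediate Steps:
$t{\left(d \right)} = 36 + d^{2} - 23 d$
$B = -36 + 9 \sqrt{614}$ ($B = -36 + 9 \sqrt{\left(36 + 36^{2} - 828\right) + 110} = -36 + 9 \sqrt{\left(36 + 1296 - 828\right) + 110} = -36 + 9 \sqrt{504 + 110} = -36 + 9 \sqrt{614} \approx 187.01$)
$u{\left(g,T \right)} = -1$ ($u{\left(g,T \right)} = \left(-1 + T\right) 0 - 1 = 0 - 1 = -1$)
$u{\left(62,-3 \right)} - \left(545 - B\right) = -1 - \left(545 - \left(-36 + 9 \sqrt{614}\right)\right) = -1 - \left(545 + \left(36 - 9 \sqrt{614}\right)\right) = -1 - \left(581 - 9 \sqrt{614}\right) = -582 + 9 \sqrt{614}$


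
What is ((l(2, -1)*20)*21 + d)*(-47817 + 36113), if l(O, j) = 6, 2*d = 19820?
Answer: -145480720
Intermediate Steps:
d = 9910 (d = (1/2)*19820 = 9910)
((l(2, -1)*20)*21 + d)*(-47817 + 36113) = ((6*20)*21 + 9910)*(-47817 + 36113) = (120*21 + 9910)*(-11704) = (2520 + 9910)*(-11704) = 12430*(-11704) = -145480720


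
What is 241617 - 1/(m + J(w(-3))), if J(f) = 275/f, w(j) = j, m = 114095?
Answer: 82635430167/342010 ≈ 2.4162e+5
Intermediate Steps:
241617 - 1/(m + J(w(-3))) = 241617 - 1/(114095 + 275/(-3)) = 241617 - 1/(114095 + 275*(-1/3)) = 241617 - 1/(114095 - 275/3) = 241617 - 1/342010/3 = 241617 - 1*3/342010 = 241617 - 3/342010 = 82635430167/342010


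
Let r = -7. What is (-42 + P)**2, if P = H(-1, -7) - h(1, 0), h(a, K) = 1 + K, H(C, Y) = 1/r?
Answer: 91204/49 ≈ 1861.3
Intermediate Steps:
H(C, Y) = -1/7 (H(C, Y) = 1/(-7) = -1/7)
P = -8/7 (P = -1/7 - (1 + 0) = -1/7 - 1*1 = -1/7 - 1 = -8/7 ≈ -1.1429)
(-42 + P)**2 = (-42 - 8/7)**2 = (-302/7)**2 = 91204/49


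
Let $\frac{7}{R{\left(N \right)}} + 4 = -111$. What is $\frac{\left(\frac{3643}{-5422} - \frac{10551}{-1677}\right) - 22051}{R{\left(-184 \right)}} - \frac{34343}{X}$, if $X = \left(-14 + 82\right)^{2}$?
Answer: $\frac{17765019158883631}{49052053232} \approx 3.6217 \cdot 10^{5}$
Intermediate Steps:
$R{\left(N \right)} = - \frac{7}{115}$ ($R{\left(N \right)} = \frac{7}{-4 - 111} = \frac{7}{-115} = 7 \left(- \frac{1}{115}\right) = - \frac{7}{115}$)
$X = 4624$ ($X = 68^{2} = 4624$)
$\frac{\left(\frac{3643}{-5422} - \frac{10551}{-1677}\right) - 22051}{R{\left(-184 \right)}} - \frac{34343}{X} = \frac{\left(\frac{3643}{-5422} - \frac{10551}{-1677}\right) - 22051}{- \frac{7}{115}} - \frac{34343}{4624} = \left(\left(3643 \left(- \frac{1}{5422}\right) - - \frac{3517}{559}\right) - 22051\right) \left(- \frac{115}{7}\right) - \frac{34343}{4624} = \left(\left(- \frac{3643}{5422} + \frac{3517}{559}\right) - 22051\right) \left(- \frac{115}{7}\right) - \frac{34343}{4624} = \left(\frac{17032737}{3030898} - 22051\right) \left(- \frac{115}{7}\right) - \frac{34343}{4624} = \left(- \frac{66817299061}{3030898}\right) \left(- \frac{115}{7}\right) - \frac{34343}{4624} = \frac{7683989392015}{21216286} - \frac{34343}{4624} = \frac{17765019158883631}{49052053232}$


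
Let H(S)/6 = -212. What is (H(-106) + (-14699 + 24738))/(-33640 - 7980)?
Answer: -8767/41620 ≈ -0.21064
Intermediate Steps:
H(S) = -1272 (H(S) = 6*(-212) = -1272)
(H(-106) + (-14699 + 24738))/(-33640 - 7980) = (-1272 + (-14699 + 24738))/(-33640 - 7980) = (-1272 + 10039)/(-41620) = 8767*(-1/41620) = -8767/41620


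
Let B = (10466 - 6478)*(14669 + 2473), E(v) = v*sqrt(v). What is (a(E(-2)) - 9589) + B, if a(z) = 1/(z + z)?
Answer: 68352707 + I*sqrt(2)/8 ≈ 6.8353e+7 + 0.17678*I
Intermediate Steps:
E(v) = v**(3/2)
B = 68362296 (B = 3988*17142 = 68362296)
a(z) = 1/(2*z)
(a(E(-2)) - 9589) + B = (1/(2*((-2)**(3/2))) - 9589) + 68362296 = (1/(2*((-2*I*sqrt(2)))) - 9589) + 68362296 = ((I*sqrt(2)/4)/2 - 9589) + 68362296 = (I*sqrt(2)/8 - 9589) + 68362296 = (-9589 + I*sqrt(2)/8) + 68362296 = 68352707 + I*sqrt(2)/8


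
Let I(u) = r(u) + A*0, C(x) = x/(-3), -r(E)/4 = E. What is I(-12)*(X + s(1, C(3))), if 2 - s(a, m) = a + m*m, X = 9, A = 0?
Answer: 432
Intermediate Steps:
r(E) = -4*E
C(x) = -x/3 (C(x) = x*(-⅓) = -x/3)
s(a, m) = 2 - a - m² (s(a, m) = 2 - (a + m*m) = 2 - (a + m²) = 2 + (-a - m²) = 2 - a - m²)
I(u) = -4*u (I(u) = -4*u + 0*0 = -4*u + 0 = -4*u)
I(-12)*(X + s(1, C(3))) = (-4*(-12))*(9 + (2 - 1*1 - (-⅓*3)²)) = 48*(9 + (2 - 1 - 1*(-1)²)) = 48*(9 + (2 - 1 - 1*1)) = 48*(9 + (2 - 1 - 1)) = 48*(9 + 0) = 48*9 = 432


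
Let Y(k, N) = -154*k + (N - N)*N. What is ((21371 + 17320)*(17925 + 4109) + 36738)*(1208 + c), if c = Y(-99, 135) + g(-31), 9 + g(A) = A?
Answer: 13993825164048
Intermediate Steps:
g(A) = -9 + A
Y(k, N) = -154*k (Y(k, N) = -154*k + 0*N = -154*k + 0 = -154*k)
c = 15206 (c = -154*(-99) + (-9 - 31) = 15246 - 40 = 15206)
((21371 + 17320)*(17925 + 4109) + 36738)*(1208 + c) = ((21371 + 17320)*(17925 + 4109) + 36738)*(1208 + 15206) = (38691*22034 + 36738)*16414 = (852517494 + 36738)*16414 = 852554232*16414 = 13993825164048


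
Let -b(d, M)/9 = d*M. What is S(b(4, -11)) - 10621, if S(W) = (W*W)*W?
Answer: 62088515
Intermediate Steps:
b(d, M) = -9*M*d (b(d, M) = -9*d*M = -9*M*d)
S(W) = W**3 (S(W) = W**2*W = W**3)
S(b(4, -11)) - 10621 = (-9*(-11)*4)**3 - 10621 = 396**3 - 10621 = 62099136 - 10621 = 62088515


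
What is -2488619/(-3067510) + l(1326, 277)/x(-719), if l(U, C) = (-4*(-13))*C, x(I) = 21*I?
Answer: -6608755759/46316333490 ≈ -0.14269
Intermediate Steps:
l(U, C) = 52*C
-2488619/(-3067510) + l(1326, 277)/x(-719) = -2488619/(-3067510) + (52*277)/((21*(-719))) = -2488619*(-1/3067510) + 14404/(-15099) = 2488619/3067510 + 14404*(-1/15099) = 2488619/3067510 - 14404/15099 = -6608755759/46316333490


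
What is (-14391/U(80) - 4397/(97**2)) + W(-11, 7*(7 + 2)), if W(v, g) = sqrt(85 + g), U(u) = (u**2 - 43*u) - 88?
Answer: -148033103/27022648 + 2*sqrt(37) ≈ 6.6874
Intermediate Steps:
U(u) = -88 + u**2 - 43*u
(-14391/U(80) - 4397/(97**2)) + W(-11, 7*(7 + 2)) = (-14391/(-88 + 80**2 - 43*80) - 4397/(97**2)) + sqrt(85 + 7*(7 + 2)) = (-14391/(-88 + 6400 - 3440) - 4397/9409) + sqrt(85 + 7*9) = (-14391/2872 - 4397*1/9409) + sqrt(85 + 63) = (-14391*1/2872 - 4397/9409) + sqrt(148) = (-14391/2872 - 4397/9409) + 2*sqrt(37) = -148033103/27022648 + 2*sqrt(37)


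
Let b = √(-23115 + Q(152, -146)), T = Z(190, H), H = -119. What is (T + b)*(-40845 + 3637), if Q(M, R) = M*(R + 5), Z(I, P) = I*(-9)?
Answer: 63625680 - 37208*I*√44547 ≈ 6.3626e+7 - 7.8532e+6*I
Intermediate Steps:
Z(I, P) = -9*I
Q(M, R) = M*(5 + R)
T = -1710 (T = -9*190 = -1710)
b = I*√44547 (b = √(-23115 + 152*(5 - 146)) = √(-23115 + 152*(-141)) = √(-23115 - 21432) = √(-44547) = I*√44547 ≈ 211.06*I)
(T + b)*(-40845 + 3637) = (-1710 + I*√44547)*(-40845 + 3637) = (-1710 + I*√44547)*(-37208) = 63625680 - 37208*I*√44547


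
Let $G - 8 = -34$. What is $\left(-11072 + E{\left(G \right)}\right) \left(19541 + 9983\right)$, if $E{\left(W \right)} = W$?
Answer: $-327657352$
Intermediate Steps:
$G = -26$ ($G = 8 - 34 = -26$)
$\left(-11072 + E{\left(G \right)}\right) \left(19541 + 9983\right) = \left(-11072 - 26\right) \left(19541 + 9983\right) = \left(-11098\right) 29524 = -327657352$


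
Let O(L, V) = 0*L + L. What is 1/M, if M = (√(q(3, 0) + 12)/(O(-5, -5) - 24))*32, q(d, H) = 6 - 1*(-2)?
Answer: -29*√5/320 ≈ -0.20264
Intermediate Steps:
q(d, H) = 8 (q(d, H) = 6 + 2 = 8)
O(L, V) = L (O(L, V) = 0 + L = L)
M = -64*√5/29 (M = (√(8 + 12)/(-5 - 24))*32 = (√20/(-29))*32 = -2*√5/29*32 = -64*√5/29 ≈ -4.9348)
1/M = 1/(-64*√5/29) = -29*√5/320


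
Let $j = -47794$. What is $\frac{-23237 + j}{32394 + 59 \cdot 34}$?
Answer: $- \frac{71031}{34400} \approx -2.0649$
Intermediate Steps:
$\frac{-23237 + j}{32394 + 59 \cdot 34} = \frac{-23237 - 47794}{32394 + 59 \cdot 34} = - \frac{71031}{32394 + 2006} = - \frac{71031}{34400}$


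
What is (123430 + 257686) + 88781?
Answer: 469897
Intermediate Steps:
(123430 + 257686) + 88781 = 381116 + 88781 = 469897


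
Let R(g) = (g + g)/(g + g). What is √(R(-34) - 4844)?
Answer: I*√4843 ≈ 69.592*I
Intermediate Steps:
R(g) = 1 (R(g) = (2*g)/((2*g)) = (2*g)*(1/(2*g)) = 1)
√(R(-34) - 4844) = √(1 - 4844) = √(-4843) = I*√4843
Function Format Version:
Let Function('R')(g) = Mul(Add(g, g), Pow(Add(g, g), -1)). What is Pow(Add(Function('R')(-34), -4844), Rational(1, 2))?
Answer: Mul(I, Pow(4843, Rational(1, 2))) ≈ Mul(69.592, I)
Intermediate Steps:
Function('R')(g) = 1 (Function('R')(g) = Mul(Mul(2, g), Pow(Mul(2, g), -1)) = Mul(Mul(2, g), Mul(Rational(1, 2), Pow(g, -1))) = 1)
Pow(Add(Function('R')(-34), -4844), Rational(1, 2)) = Pow(Add(1, -4844), Rational(1, 2)) = Pow(-4843, Rational(1, 2)) = Mul(I, Pow(4843, Rational(1, 2)))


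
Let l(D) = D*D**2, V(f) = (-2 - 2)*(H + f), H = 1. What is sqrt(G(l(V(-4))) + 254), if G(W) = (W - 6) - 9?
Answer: sqrt(1967) ≈ 44.351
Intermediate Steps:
V(f) = -4 - 4*f (V(f) = (-2 - 2)*(1 + f) = -4*(1 + f) = -4 - 4*f)
l(D) = D**3
G(W) = -15 + W (G(W) = (-6 + W) - 9 = -15 + W)
sqrt(G(l(V(-4))) + 254) = sqrt((-15 + (-4 - 4*(-4))**3) + 254) = sqrt((-15 + (-4 + 16)**3) + 254) = sqrt((-15 + 12**3) + 254) = sqrt((-15 + 1728) + 254) = sqrt(1713 + 254) = sqrt(1967)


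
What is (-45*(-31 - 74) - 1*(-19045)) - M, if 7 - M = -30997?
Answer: -7234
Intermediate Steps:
M = 31004 (M = 7 - 1*(-30997) = 7 + 30997 = 31004)
(-45*(-31 - 74) - 1*(-19045)) - M = (-45*(-31 - 74) - 1*(-19045)) - 1*31004 = (-45*(-105) + 19045) - 31004 = (4725 + 19045) - 31004 = 23770 - 31004 = -7234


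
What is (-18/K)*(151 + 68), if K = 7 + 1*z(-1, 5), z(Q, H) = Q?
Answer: -657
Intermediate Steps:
K = 6 (K = 7 + 1*(-1) = 7 - 1 = 6)
(-18/K)*(151 + 68) = (-18/6)*(151 + 68) = -18*⅙*219 = -3*219 = -657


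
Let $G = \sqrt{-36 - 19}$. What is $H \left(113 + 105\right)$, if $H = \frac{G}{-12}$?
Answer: $- \frac{109 i \sqrt{55}}{6} \approx - 134.73 i$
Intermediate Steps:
$G = i \sqrt{55}$ ($G = \sqrt{-55} = i \sqrt{55} \approx 7.4162 i$)
$H = - \frac{i \sqrt{55}}{12}$ ($H = \frac{i \sqrt{55}}{-12} = i \sqrt{55} \left(- \frac{1}{12}\right) = - \frac{i \sqrt{55}}{12} \approx - 0.61802 i$)
$H \left(113 + 105\right) = - \frac{i \sqrt{55}}{12} \left(113 + 105\right) = - \frac{i \sqrt{55}}{12} \cdot 218 = - \frac{109 i \sqrt{55}}{6}$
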